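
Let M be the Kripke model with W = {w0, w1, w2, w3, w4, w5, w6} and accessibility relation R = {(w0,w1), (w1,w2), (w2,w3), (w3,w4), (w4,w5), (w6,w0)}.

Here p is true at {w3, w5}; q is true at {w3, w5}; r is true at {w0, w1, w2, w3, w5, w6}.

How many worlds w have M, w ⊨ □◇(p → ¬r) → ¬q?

6

w0: □◇(p → ¬r) is T, ¬q is T. ✓
w1: □◇(p → ¬r) is F, ¬q is T. ✓
w2: □◇(p → ¬r) is T, ¬q is T. ✓
w3: □◇(p → ¬r) is F, ¬q is F. ✓
w4: □◇(p → ¬r) is F, ¬q is T. ✓
w5: □◇(p → ¬r) is T, ¬q is F. ✗
w6: □◇(p → ¬r) is T, ¬q is T. ✓
Satisfying worlds: {w0, w1, w2, w3, w4, w6}.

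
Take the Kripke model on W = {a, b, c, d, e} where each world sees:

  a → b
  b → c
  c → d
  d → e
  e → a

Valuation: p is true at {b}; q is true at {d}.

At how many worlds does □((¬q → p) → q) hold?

a: successors {b}; (¬q → p) → q there: b:F. ✗
b: successors {c}; (¬q → p) → q there: c:T. ✓
c: successors {d}; (¬q → p) → q there: d:T. ✓
d: successors {e}; (¬q → p) → q there: e:T. ✓
e: successors {a}; (¬q → p) → q there: a:T. ✓
Satisfying worlds: {b, c, d, e}.

4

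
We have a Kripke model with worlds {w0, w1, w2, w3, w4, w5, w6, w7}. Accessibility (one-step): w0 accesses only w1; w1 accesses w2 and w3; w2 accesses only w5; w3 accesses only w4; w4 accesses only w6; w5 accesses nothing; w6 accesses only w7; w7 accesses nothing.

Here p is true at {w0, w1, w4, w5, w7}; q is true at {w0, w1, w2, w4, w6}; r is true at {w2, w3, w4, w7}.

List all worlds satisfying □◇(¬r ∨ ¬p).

w0: successors {w1}; ◇(¬r ∨ ¬p) there: w1:T. ✓
w1: successors {w2, w3}; ◇(¬r ∨ ¬p) there: w2:T, w3:F. ✗
w2: successors {w5}; ◇(¬r ∨ ¬p) there: w5:F. ✗
w3: successors {w4}; ◇(¬r ∨ ¬p) there: w4:T. ✓
w4: successors {w6}; ◇(¬r ∨ ¬p) there: w6:F. ✗
w5: no successors, so □◇(¬r ∨ ¬p) holds vacuously. ✓
w6: successors {w7}; ◇(¬r ∨ ¬p) there: w7:F. ✗
w7: no successors, so □◇(¬r ∨ ¬p) holds vacuously. ✓

{w0, w3, w5, w7}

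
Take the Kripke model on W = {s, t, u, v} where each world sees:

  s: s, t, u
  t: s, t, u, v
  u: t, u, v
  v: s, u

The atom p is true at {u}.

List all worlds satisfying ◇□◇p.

s: successors {s, t, u}; □◇p there: s:T, t:T, u:T. ✓
t: successors {s, t, u, v}; □◇p there: s:T, t:T, u:T, v:T. ✓
u: successors {t, u, v}; □◇p there: t:T, u:T, v:T. ✓
v: successors {s, u}; □◇p there: s:T, u:T. ✓

{s, t, u, v}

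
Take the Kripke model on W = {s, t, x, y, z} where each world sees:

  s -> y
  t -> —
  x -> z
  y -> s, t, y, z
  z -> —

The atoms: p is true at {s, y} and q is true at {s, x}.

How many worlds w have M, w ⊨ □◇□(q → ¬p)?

3

s: successors {y}; ◇□(q → ¬p) there: y:T. ✓
t: no successors, so □◇□(q → ¬p) holds vacuously. ✓
x: successors {z}; ◇□(q → ¬p) there: z:F. ✗
y: successors {s, t, y, z}; ◇□(q → ¬p) there: s:F, t:F, y:T, z:F. ✗
z: no successors, so □◇□(q → ¬p) holds vacuously. ✓
Satisfying worlds: {s, t, z}.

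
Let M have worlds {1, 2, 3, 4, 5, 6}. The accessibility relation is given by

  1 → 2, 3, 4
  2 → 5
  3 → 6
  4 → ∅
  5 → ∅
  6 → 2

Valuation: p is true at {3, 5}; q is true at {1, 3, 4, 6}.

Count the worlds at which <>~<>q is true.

1: successors {2, 3, 4}; ~<>q there: 2:T, 3:F, 4:T. ✓
2: successors {5}; ~<>q there: 5:T. ✓
3: successors {6}; ~<>q there: 6:T. ✓
4: no successors, so <>~<>q fails. ✗
5: no successors, so <>~<>q fails. ✗
6: successors {2}; ~<>q there: 2:T. ✓
Satisfying worlds: {1, 2, 3, 6}.

4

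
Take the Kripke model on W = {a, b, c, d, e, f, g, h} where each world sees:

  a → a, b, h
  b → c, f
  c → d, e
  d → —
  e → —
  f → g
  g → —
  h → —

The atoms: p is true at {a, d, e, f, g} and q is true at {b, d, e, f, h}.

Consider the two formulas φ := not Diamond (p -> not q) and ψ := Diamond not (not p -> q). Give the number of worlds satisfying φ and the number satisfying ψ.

5 and 1

For not Diamond (p -> not q):
a: Diamond (p -> not q) is T. ✗
b: Diamond (p -> not q) is T. ✗
c: Diamond (p -> not q) is F. ✓
d: Diamond (p -> not q) is F. ✓
e: Diamond (p -> not q) is F. ✓
f: Diamond (p -> not q) is T. ✗
g: Diamond (p -> not q) is F. ✓
h: Diamond (p -> not q) is F. ✓
— 5 worlds.
For Diamond not (not p -> q):
a: successors {a, b, h}; not (not p -> q) there: a:F, b:F, h:F. ✗
b: successors {c, f}; not (not p -> q) there: c:T, f:F. ✓
c: successors {d, e}; not (not p -> q) there: d:F, e:F. ✗
d: no successors, so Diamond not (not p -> q) fails. ✗
e: no successors, so Diamond not (not p -> q) fails. ✗
f: successors {g}; not (not p -> q) there: g:F. ✗
g: no successors, so Diamond not (not p -> q) fails. ✗
h: no successors, so Diamond not (not p -> q) fails. ✗
— 1 world.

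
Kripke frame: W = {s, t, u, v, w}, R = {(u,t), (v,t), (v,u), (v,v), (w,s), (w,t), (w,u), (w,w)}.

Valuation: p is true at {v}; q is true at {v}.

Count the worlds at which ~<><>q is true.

4

s: <><>q is F. ✓
t: <><>q is F. ✓
u: <><>q is F. ✓
v: <><>q is T. ✗
w: <><>q is F. ✓
Satisfying worlds: {s, t, u, w}.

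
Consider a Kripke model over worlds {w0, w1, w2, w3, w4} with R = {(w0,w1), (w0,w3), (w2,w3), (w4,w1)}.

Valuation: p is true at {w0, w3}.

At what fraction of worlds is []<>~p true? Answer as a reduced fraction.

w0: successors {w1, w3}; <>~p there: w1:F, w3:F. ✗
w1: no successors, so []<>~p holds vacuously. ✓
w2: successors {w3}; <>~p there: w3:F. ✗
w3: no successors, so []<>~p holds vacuously. ✓
w4: successors {w1}; <>~p there: w1:F. ✗
That's 2 of 5 worlds, so 2/5.

2/5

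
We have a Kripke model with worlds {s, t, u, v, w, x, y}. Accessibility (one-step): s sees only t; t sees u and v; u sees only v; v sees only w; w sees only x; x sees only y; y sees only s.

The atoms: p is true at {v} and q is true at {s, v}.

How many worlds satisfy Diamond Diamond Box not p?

s: successors {t}; Diamond Box not p there: t:T. ✓
t: successors {u, v}; Diamond Box not p there: u:T, v:T. ✓
u: successors {v}; Diamond Box not p there: v:T. ✓
v: successors {w}; Diamond Box not p there: w:T. ✓
w: successors {x}; Diamond Box not p there: x:T. ✓
x: successors {y}; Diamond Box not p there: y:T. ✓
y: successors {s}; Diamond Box not p there: s:F. ✗
Satisfying worlds: {s, t, u, v, w, x}.

6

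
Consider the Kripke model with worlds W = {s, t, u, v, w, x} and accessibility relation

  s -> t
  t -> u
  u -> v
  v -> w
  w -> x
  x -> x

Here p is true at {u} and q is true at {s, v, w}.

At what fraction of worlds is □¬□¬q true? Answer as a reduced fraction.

s: successors {t}; ¬□¬q there: t:F. ✗
t: successors {u}; ¬□¬q there: u:T. ✓
u: successors {v}; ¬□¬q there: v:T. ✓
v: successors {w}; ¬□¬q there: w:F. ✗
w: successors {x}; ¬□¬q there: x:F. ✗
x: successors {x}; ¬□¬q there: x:F. ✗
That's 2 of 6 worlds, so 2/6 = 1/3.

1/3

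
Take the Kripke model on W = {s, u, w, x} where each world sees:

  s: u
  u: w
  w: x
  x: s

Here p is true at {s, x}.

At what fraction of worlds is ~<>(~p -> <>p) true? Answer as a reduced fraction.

s: <>(~p -> <>p) is F. ✓
u: <>(~p -> <>p) is T. ✗
w: <>(~p -> <>p) is T. ✗
x: <>(~p -> <>p) is T. ✗
That's 1 of 4 worlds, so 1/4.

1/4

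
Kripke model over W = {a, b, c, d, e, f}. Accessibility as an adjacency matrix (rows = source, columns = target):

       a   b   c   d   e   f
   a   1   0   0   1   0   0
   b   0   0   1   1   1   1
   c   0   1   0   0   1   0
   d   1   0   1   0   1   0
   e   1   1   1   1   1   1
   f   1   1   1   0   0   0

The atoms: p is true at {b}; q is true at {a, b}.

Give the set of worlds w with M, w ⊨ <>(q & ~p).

a: successors {a, d}; q & ~p there: a:T, d:F. ✓
b: successors {c, d, e, f}; q & ~p there: c:F, d:F, e:F, f:F. ✗
c: successors {b, e}; q & ~p there: b:F, e:F. ✗
d: successors {a, c, e}; q & ~p there: a:T, c:F, e:F. ✓
e: successors {a, b, c, d, e, f}; q & ~p there: a:T, b:F, c:F, d:F, e:F, f:F. ✓
f: successors {a, b, c}; q & ~p there: a:T, b:F, c:F. ✓

{a, d, e, f}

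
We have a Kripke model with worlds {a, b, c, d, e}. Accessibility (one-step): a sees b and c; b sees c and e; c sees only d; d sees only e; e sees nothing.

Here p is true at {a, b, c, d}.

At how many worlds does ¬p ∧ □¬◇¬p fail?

a: ¬p is F, □¬◇¬p is F. ✗
b: ¬p is F, □¬◇¬p is T. ✗
c: ¬p is F, □¬◇¬p is F. ✗
d: ¬p is F, □¬◇¬p is T. ✗
e: ¬p is T, □¬◇¬p is T. ✓
Satisfying worlds: {e}.
So ¬p ∧ □¬◇¬p fails at the other 4 worlds.

4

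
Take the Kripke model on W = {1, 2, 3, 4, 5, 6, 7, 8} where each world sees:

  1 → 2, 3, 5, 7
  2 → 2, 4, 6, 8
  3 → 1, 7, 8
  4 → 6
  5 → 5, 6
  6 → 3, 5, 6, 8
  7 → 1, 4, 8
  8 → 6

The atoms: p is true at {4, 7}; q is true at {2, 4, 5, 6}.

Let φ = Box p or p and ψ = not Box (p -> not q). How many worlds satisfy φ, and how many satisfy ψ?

2 and 2

For Box p or p:
1: Box p is F, p is F. ✗
2: Box p is F, p is F. ✗
3: Box p is F, p is F. ✗
4: Box p is F, p is T. ✓
5: Box p is F, p is F. ✗
6: Box p is F, p is F. ✗
7: Box p is F, p is T. ✓
8: Box p is F, p is F. ✗
— 2 worlds.
For not Box (p -> not q):
1: Box (p -> not q) is T. ✗
2: Box (p -> not q) is F. ✓
3: Box (p -> not q) is T. ✗
4: Box (p -> not q) is T. ✗
5: Box (p -> not q) is T. ✗
6: Box (p -> not q) is T. ✗
7: Box (p -> not q) is F. ✓
8: Box (p -> not q) is T. ✗
— 2 worlds.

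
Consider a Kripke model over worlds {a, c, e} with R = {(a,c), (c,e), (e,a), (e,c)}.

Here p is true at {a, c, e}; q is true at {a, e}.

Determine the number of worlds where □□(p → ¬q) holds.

a: successors {c}; □(p → ¬q) there: c:F. ✗
c: successors {e}; □(p → ¬q) there: e:F. ✗
e: successors {a, c}; □(p → ¬q) there: a:T, c:F. ✗
Satisfying worlds: ∅.

0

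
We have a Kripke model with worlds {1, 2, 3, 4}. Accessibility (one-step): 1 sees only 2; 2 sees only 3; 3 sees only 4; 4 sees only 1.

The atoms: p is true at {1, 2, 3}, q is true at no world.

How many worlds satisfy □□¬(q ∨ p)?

1: successors {2}; □¬(q ∨ p) there: 2:F. ✗
2: successors {3}; □¬(q ∨ p) there: 3:T. ✓
3: successors {4}; □¬(q ∨ p) there: 4:F. ✗
4: successors {1}; □¬(q ∨ p) there: 1:F. ✗
Satisfying worlds: {2}.

1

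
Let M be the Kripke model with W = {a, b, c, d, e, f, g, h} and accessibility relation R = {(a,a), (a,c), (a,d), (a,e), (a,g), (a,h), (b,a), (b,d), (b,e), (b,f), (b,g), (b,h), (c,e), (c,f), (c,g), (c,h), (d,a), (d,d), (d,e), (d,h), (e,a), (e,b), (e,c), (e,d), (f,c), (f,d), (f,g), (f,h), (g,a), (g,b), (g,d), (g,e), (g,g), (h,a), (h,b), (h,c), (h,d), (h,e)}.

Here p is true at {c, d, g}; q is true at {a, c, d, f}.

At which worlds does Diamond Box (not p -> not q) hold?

a: successors {a, c, d, e, g, h}; Box (not p -> not q) there: a:F, c:F, d:F, e:F, g:F, h:F. ✗
b: successors {a, d, e, f, g, h}; Box (not p -> not q) there: a:F, d:F, e:F, f:T, g:F, h:F. ✓
c: successors {e, f, g, h}; Box (not p -> not q) there: e:F, f:T, g:F, h:F. ✓
d: successors {a, d, e, h}; Box (not p -> not q) there: a:F, d:F, e:F, h:F. ✗
e: successors {a, b, c, d}; Box (not p -> not q) there: a:F, b:F, c:F, d:F. ✗
f: successors {c, d, g, h}; Box (not p -> not q) there: c:F, d:F, g:F, h:F. ✗
g: successors {a, b, d, e, g}; Box (not p -> not q) there: a:F, b:F, d:F, e:F, g:F. ✗
h: successors {a, b, c, d, e}; Box (not p -> not q) there: a:F, b:F, c:F, d:F, e:F. ✗

{b, c}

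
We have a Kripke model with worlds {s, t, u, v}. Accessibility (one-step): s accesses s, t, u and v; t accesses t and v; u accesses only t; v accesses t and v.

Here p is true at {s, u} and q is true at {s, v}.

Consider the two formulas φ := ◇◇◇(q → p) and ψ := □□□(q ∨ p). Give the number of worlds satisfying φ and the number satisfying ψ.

4 and 0

For ◇◇◇(q → p):
s: successors {s, t, u, v}; ◇◇(q → p) there: s:T, t:T, u:T, v:T. ✓
t: successors {t, v}; ◇◇(q → p) there: t:T, v:T. ✓
u: successors {t}; ◇◇(q → p) there: t:T. ✓
v: successors {t, v}; ◇◇(q → p) there: t:T, v:T. ✓
— 4 worlds.
For □□□(q ∨ p):
s: successors {s, t, u, v}; □□(q ∨ p) there: s:F, t:F, u:F, v:F. ✗
t: successors {t, v}; □□(q ∨ p) there: t:F, v:F. ✗
u: successors {t}; □□(q ∨ p) there: t:F. ✗
v: successors {t, v}; □□(q ∨ p) there: t:F, v:F. ✗
— 0 worlds.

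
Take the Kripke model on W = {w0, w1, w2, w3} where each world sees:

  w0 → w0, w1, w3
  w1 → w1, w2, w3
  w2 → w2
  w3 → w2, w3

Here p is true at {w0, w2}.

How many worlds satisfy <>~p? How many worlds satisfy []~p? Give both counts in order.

3 and 0

For <>~p:
w0: successors {w0, w1, w3}; ~p there: w0:F, w1:T, w3:T. ✓
w1: successors {w1, w2, w3}; ~p there: w1:T, w2:F, w3:T. ✓
w2: successors {w2}; ~p there: w2:F. ✗
w3: successors {w2, w3}; ~p there: w2:F, w3:T. ✓
— 3 worlds.
For []~p:
w0: successors {w0, w1, w3}; ~p there: w0:F, w1:T, w3:T. ✗
w1: successors {w1, w2, w3}; ~p there: w1:T, w2:F, w3:T. ✗
w2: successors {w2}; ~p there: w2:F. ✗
w3: successors {w2, w3}; ~p there: w2:F, w3:T. ✗
— 0 worlds.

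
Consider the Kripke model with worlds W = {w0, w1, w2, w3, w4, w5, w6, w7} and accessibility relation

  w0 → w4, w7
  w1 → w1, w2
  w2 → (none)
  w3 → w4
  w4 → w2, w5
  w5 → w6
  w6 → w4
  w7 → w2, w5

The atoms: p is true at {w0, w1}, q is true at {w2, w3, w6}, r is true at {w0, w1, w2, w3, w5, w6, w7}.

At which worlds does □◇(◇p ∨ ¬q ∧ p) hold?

w0: successors {w4, w7}; ◇(◇p ∨ ¬q ∧ p) there: w4:F, w7:F. ✗
w1: successors {w1, w2}; ◇(◇p ∨ ¬q ∧ p) there: w1:T, w2:F. ✗
w2: no successors, so □◇(◇p ∨ ¬q ∧ p) holds vacuously. ✓
w3: successors {w4}; ◇(◇p ∨ ¬q ∧ p) there: w4:F. ✗
w4: successors {w2, w5}; ◇(◇p ∨ ¬q ∧ p) there: w2:F, w5:F. ✗
w5: successors {w6}; ◇(◇p ∨ ¬q ∧ p) there: w6:F. ✗
w6: successors {w4}; ◇(◇p ∨ ¬q ∧ p) there: w4:F. ✗
w7: successors {w2, w5}; ◇(◇p ∨ ¬q ∧ p) there: w2:F, w5:F. ✗

{w2}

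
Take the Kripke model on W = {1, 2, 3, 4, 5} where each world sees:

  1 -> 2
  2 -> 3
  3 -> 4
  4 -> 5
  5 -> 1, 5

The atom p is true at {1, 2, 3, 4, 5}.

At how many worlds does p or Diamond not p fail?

1: p is T, Diamond not p is F. ✓
2: p is T, Diamond not p is F. ✓
3: p is T, Diamond not p is F. ✓
4: p is T, Diamond not p is F. ✓
5: p is T, Diamond not p is F. ✓
Satisfying worlds: {1, 2, 3, 4, 5}.
So p or Diamond not p fails at the other 0 worlds.

0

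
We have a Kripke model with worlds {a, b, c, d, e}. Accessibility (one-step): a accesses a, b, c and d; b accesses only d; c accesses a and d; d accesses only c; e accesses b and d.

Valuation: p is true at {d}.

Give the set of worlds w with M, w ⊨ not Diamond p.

a: Diamond p is T. ✗
b: Diamond p is T. ✗
c: Diamond p is T. ✗
d: Diamond p is F. ✓
e: Diamond p is T. ✗

{d}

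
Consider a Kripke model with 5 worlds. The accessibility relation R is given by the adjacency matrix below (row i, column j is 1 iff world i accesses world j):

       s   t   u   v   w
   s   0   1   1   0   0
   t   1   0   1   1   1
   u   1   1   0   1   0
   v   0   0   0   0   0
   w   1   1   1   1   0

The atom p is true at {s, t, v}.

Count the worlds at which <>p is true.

s: successors {t, u}; p there: t:T, u:F. ✓
t: successors {s, u, v, w}; p there: s:T, u:F, v:T, w:F. ✓
u: successors {s, t, v}; p there: s:T, t:T, v:T. ✓
v: no successors, so <>p fails. ✗
w: successors {s, t, u, v}; p there: s:T, t:T, u:F, v:T. ✓
Satisfying worlds: {s, t, u, w}.

4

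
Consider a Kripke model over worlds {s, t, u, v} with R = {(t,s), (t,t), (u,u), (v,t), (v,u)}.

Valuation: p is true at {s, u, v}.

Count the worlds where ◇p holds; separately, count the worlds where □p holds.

3 and 2

For ◇p:
s: no successors, so ◇p fails. ✗
t: successors {s, t}; p there: s:T, t:F. ✓
u: successors {u}; p there: u:T. ✓
v: successors {t, u}; p there: t:F, u:T. ✓
— 3 worlds.
For □p:
s: no successors, so □p holds vacuously. ✓
t: successors {s, t}; p there: s:T, t:F. ✗
u: successors {u}; p there: u:T. ✓
v: successors {t, u}; p there: t:F, u:T. ✗
— 2 worlds.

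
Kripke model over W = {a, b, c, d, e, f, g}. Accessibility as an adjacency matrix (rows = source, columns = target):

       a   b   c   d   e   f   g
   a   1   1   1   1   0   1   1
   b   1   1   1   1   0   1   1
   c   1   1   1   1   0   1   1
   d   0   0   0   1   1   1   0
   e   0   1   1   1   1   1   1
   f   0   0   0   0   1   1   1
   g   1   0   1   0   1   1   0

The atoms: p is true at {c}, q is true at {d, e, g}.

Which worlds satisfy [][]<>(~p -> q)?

a: successors {a, b, c, d, f, g}; []<>(~p -> q) there: a:T, b:T, c:T, d:T, f:T, g:T. ✓
b: successors {a, b, c, d, f, g}; []<>(~p -> q) there: a:T, b:T, c:T, d:T, f:T, g:T. ✓
c: successors {a, b, c, d, f, g}; []<>(~p -> q) there: a:T, b:T, c:T, d:T, f:T, g:T. ✓
d: successors {d, e, f}; []<>(~p -> q) there: d:T, e:T, f:T. ✓
e: successors {b, c, d, e, f, g}; []<>(~p -> q) there: b:T, c:T, d:T, e:T, f:T, g:T. ✓
f: successors {e, f, g}; []<>(~p -> q) there: e:T, f:T, g:T. ✓
g: successors {a, c, e, f}; []<>(~p -> q) there: a:T, c:T, e:T, f:T. ✓

{a, b, c, d, e, f, g}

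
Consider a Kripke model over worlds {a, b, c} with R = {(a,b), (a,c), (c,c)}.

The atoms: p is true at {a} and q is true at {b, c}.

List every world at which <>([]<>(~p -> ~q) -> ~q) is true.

{a, c}

a: successors {b, c}; []<>(~p -> ~q) -> ~q there: b:F, c:T. ✓
b: no successors, so <>([]<>(~p -> ~q) -> ~q) fails. ✗
c: successors {c}; []<>(~p -> ~q) -> ~q there: c:T. ✓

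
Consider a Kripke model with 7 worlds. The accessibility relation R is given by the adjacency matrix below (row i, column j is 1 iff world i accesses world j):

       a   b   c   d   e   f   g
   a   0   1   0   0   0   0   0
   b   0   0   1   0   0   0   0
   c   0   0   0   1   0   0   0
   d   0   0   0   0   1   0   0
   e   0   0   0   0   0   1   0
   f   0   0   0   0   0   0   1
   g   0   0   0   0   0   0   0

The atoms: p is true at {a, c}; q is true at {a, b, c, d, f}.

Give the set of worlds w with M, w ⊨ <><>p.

a: successors {b}; <>p there: b:T. ✓
b: successors {c}; <>p there: c:F. ✗
c: successors {d}; <>p there: d:F. ✗
d: successors {e}; <>p there: e:F. ✗
e: successors {f}; <>p there: f:F. ✗
f: successors {g}; <>p there: g:F. ✗
g: no successors, so <><>p fails. ✗

{a}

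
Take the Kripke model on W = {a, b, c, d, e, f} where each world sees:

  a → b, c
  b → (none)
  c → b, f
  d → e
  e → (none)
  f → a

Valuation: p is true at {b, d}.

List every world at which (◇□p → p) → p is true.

a: ◇□p → p is F, p is F. ✓
b: ◇□p → p is T, p is T. ✓
c: ◇□p → p is F, p is F. ✓
d: ◇□p → p is T, p is T. ✓
e: ◇□p → p is T, p is F. ✗
f: ◇□p → p is T, p is F. ✗

{a, b, c, d}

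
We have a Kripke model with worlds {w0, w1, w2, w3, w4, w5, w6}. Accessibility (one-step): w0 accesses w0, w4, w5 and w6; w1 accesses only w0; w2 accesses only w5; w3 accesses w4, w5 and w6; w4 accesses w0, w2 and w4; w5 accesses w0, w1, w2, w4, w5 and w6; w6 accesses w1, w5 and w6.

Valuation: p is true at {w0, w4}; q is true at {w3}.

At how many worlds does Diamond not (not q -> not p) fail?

w0: successors {w0, w4, w5, w6}; not (not q -> not p) there: w0:T, w4:T, w5:F, w6:F. ✓
w1: successors {w0}; not (not q -> not p) there: w0:T. ✓
w2: successors {w5}; not (not q -> not p) there: w5:F. ✗
w3: successors {w4, w5, w6}; not (not q -> not p) there: w4:T, w5:F, w6:F. ✓
w4: successors {w0, w2, w4}; not (not q -> not p) there: w0:T, w2:F, w4:T. ✓
w5: successors {w0, w1, w2, w4, w5, w6}; not (not q -> not p) there: w0:T, w1:F, w2:F, w4:T, w5:F, w6:F. ✓
w6: successors {w1, w5, w6}; not (not q -> not p) there: w1:F, w5:F, w6:F. ✗
Satisfying worlds: {w0, w1, w3, w4, w5}.
So Diamond not (not q -> not p) fails at the other 2 worlds.

2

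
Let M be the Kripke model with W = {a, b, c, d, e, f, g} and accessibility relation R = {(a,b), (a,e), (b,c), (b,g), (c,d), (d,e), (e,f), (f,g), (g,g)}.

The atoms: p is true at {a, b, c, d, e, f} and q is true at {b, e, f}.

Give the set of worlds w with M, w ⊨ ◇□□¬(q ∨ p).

{a, b, d, e, f, g}

a: successors {b, e}; □□¬(q ∨ p) there: b:F, e:T. ✓
b: successors {c, g}; □□¬(q ∨ p) there: c:F, g:T. ✓
c: successors {d}; □□¬(q ∨ p) there: d:F. ✗
d: successors {e}; □□¬(q ∨ p) there: e:T. ✓
e: successors {f}; □□¬(q ∨ p) there: f:T. ✓
f: successors {g}; □□¬(q ∨ p) there: g:T. ✓
g: successors {g}; □□¬(q ∨ p) there: g:T. ✓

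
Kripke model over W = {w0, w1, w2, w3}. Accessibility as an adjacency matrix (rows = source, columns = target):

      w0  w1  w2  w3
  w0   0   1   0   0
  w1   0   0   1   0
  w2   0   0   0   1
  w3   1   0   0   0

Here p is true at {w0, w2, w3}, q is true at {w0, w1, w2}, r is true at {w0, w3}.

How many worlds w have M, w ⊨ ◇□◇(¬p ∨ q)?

3

w0: successors {w1}; □◇(¬p ∨ q) there: w1:F. ✗
w1: successors {w2}; □◇(¬p ∨ q) there: w2:T. ✓
w2: successors {w3}; □◇(¬p ∨ q) there: w3:T. ✓
w3: successors {w0}; □◇(¬p ∨ q) there: w0:T. ✓
Satisfying worlds: {w1, w2, w3}.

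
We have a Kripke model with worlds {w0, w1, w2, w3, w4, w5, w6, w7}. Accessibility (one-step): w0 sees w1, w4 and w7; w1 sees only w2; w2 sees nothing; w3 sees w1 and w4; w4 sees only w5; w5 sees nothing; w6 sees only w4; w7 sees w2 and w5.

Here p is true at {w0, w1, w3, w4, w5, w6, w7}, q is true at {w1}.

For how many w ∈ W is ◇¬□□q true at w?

0

w0: successors {w1, w4, w7}; ¬□□q there: w1:F, w4:F, w7:F. ✗
w1: successors {w2}; ¬□□q there: w2:F. ✗
w2: no successors, so ◇¬□□q fails. ✗
w3: successors {w1, w4}; ¬□□q there: w1:F, w4:F. ✗
w4: successors {w5}; ¬□□q there: w5:F. ✗
w5: no successors, so ◇¬□□q fails. ✗
w6: successors {w4}; ¬□□q there: w4:F. ✗
w7: successors {w2, w5}; ¬□□q there: w2:F, w5:F. ✗
Satisfying worlds: ∅.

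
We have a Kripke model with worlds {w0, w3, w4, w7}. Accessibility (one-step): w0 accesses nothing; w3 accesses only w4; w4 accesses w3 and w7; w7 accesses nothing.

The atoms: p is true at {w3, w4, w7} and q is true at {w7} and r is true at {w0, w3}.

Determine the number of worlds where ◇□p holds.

2

w0: no successors, so ◇□p fails. ✗
w3: successors {w4}; □p there: w4:T. ✓
w4: successors {w3, w7}; □p there: w3:T, w7:T. ✓
w7: no successors, so ◇□p fails. ✗
Satisfying worlds: {w3, w4}.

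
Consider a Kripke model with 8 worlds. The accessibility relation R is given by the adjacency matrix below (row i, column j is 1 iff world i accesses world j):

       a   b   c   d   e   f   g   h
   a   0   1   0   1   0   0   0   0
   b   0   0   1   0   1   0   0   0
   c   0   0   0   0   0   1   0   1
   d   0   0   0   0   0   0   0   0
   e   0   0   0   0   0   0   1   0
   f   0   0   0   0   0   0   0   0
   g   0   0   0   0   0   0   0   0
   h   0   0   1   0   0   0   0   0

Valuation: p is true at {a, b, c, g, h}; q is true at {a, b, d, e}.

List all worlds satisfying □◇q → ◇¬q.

{a, b, c, e, h}

a: □◇q is F, ◇¬q is F. ✓
b: □◇q is F, ◇¬q is T. ✓
c: □◇q is F, ◇¬q is T. ✓
d: □◇q is T, ◇¬q is F. ✗
e: □◇q is F, ◇¬q is T. ✓
f: □◇q is T, ◇¬q is F. ✗
g: □◇q is T, ◇¬q is F. ✗
h: □◇q is F, ◇¬q is T. ✓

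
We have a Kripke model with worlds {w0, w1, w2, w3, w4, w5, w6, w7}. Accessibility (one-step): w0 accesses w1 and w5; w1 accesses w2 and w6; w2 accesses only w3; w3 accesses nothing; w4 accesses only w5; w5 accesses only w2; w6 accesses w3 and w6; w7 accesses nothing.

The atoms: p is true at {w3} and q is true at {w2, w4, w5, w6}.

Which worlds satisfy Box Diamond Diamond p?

{w0, w3, w4, w7}

w0: successors {w1, w5}; Diamond Diamond p there: w1:T, w5:T. ✓
w1: successors {w2, w6}; Diamond Diamond p there: w2:F, w6:T. ✗
w2: successors {w3}; Diamond Diamond p there: w3:F. ✗
w3: no successors, so Box Diamond Diamond p holds vacuously. ✓
w4: successors {w5}; Diamond Diamond p there: w5:T. ✓
w5: successors {w2}; Diamond Diamond p there: w2:F. ✗
w6: successors {w3, w6}; Diamond Diamond p there: w3:F, w6:T. ✗
w7: no successors, so Box Diamond Diamond p holds vacuously. ✓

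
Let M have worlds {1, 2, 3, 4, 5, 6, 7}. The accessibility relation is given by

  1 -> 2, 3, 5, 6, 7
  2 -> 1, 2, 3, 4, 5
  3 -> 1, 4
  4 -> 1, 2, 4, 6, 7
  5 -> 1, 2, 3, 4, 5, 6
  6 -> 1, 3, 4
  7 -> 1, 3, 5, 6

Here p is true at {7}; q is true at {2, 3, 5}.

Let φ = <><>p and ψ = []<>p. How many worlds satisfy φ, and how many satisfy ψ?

6 and 1

For <><>p:
1: successors {2, 3, 5, 6, 7}; <>p there: 2:F, 3:F, 5:F, 6:F, 7:F. ✗
2: successors {1, 2, 3, 4, 5}; <>p there: 1:T, 2:F, 3:F, 4:T, 5:F. ✓
3: successors {1, 4}; <>p there: 1:T, 4:T. ✓
4: successors {1, 2, 4, 6, 7}; <>p there: 1:T, 2:F, 4:T, 6:F, 7:F. ✓
5: successors {1, 2, 3, 4, 5, 6}; <>p there: 1:T, 2:F, 3:F, 4:T, 5:F, 6:F. ✓
6: successors {1, 3, 4}; <>p there: 1:T, 3:F, 4:T. ✓
7: successors {1, 3, 5, 6}; <>p there: 1:T, 3:F, 5:F, 6:F. ✓
— 6 worlds.
For []<>p:
1: successors {2, 3, 5, 6, 7}; <>p there: 2:F, 3:F, 5:F, 6:F, 7:F. ✗
2: successors {1, 2, 3, 4, 5}; <>p there: 1:T, 2:F, 3:F, 4:T, 5:F. ✗
3: successors {1, 4}; <>p there: 1:T, 4:T. ✓
4: successors {1, 2, 4, 6, 7}; <>p there: 1:T, 2:F, 4:T, 6:F, 7:F. ✗
5: successors {1, 2, 3, 4, 5, 6}; <>p there: 1:T, 2:F, 3:F, 4:T, 5:F, 6:F. ✗
6: successors {1, 3, 4}; <>p there: 1:T, 3:F, 4:T. ✗
7: successors {1, 3, 5, 6}; <>p there: 1:T, 3:F, 5:F, 6:F. ✗
— 1 world.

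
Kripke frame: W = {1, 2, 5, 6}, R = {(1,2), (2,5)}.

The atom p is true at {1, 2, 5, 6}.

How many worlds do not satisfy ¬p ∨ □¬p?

2

1: ¬p is F, □¬p is F. ✗
2: ¬p is F, □¬p is F. ✗
5: ¬p is F, □¬p is T. ✓
6: ¬p is F, □¬p is T. ✓
Satisfying worlds: {5, 6}.
So ¬p ∨ □¬p fails at the other 2 worlds.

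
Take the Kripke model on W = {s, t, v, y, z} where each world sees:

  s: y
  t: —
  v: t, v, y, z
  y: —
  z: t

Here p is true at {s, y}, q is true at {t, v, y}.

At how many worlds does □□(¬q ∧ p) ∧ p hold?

2

s: □□(¬q ∧ p) is T, p is T. ✓
t: □□(¬q ∧ p) is T, p is F. ✗
v: □□(¬q ∧ p) is F, p is F. ✗
y: □□(¬q ∧ p) is T, p is T. ✓
z: □□(¬q ∧ p) is T, p is F. ✗
Satisfying worlds: {s, y}.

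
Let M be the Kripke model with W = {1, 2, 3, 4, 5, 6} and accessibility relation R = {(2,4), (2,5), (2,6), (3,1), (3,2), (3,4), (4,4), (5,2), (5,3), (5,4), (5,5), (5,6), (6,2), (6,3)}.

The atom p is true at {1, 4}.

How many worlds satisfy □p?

1: no successors, so □p holds vacuously. ✓
2: successors {4, 5, 6}; p there: 4:T, 5:F, 6:F. ✗
3: successors {1, 2, 4}; p there: 1:T, 2:F, 4:T. ✗
4: successors {4}; p there: 4:T. ✓
5: successors {2, 3, 4, 5, 6}; p there: 2:F, 3:F, 4:T, 5:F, 6:F. ✗
6: successors {2, 3}; p there: 2:F, 3:F. ✗
Satisfying worlds: {1, 4}.

2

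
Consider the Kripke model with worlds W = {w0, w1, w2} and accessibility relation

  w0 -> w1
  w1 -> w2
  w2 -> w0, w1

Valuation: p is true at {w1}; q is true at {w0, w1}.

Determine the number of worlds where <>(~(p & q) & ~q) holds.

1

w0: successors {w1}; ~(p & q) & ~q there: w1:F. ✗
w1: successors {w2}; ~(p & q) & ~q there: w2:T. ✓
w2: successors {w0, w1}; ~(p & q) & ~q there: w0:F, w1:F. ✗
Satisfying worlds: {w1}.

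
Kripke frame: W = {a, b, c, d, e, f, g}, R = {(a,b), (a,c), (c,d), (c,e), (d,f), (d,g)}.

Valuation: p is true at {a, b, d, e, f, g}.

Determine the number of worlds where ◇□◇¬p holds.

a: successors {b, c}; □◇¬p there: b:T, c:F. ✓
b: no successors, so ◇□◇¬p fails. ✗
c: successors {d, e}; □◇¬p there: d:F, e:T. ✓
d: successors {f, g}; □◇¬p there: f:T, g:T. ✓
e: no successors, so ◇□◇¬p fails. ✗
f: no successors, so ◇□◇¬p fails. ✗
g: no successors, so ◇□◇¬p fails. ✗
Satisfying worlds: {a, c, d}.

3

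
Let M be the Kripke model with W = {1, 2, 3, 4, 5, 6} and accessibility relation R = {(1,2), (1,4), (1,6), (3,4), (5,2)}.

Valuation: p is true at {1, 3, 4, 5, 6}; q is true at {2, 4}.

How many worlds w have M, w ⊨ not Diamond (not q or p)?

4

1: Diamond (not q or p) is T. ✗
2: Diamond (not q or p) is F. ✓
3: Diamond (not q or p) is T. ✗
4: Diamond (not q or p) is F. ✓
5: Diamond (not q or p) is F. ✓
6: Diamond (not q or p) is F. ✓
Satisfying worlds: {2, 4, 5, 6}.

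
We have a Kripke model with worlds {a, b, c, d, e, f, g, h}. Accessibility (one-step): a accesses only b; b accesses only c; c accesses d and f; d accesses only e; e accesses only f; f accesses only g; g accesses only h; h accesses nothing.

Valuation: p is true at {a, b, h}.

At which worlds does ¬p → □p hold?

a: ¬p is F, □p is T. ✓
b: ¬p is F, □p is F. ✓
c: ¬p is T, □p is F. ✗
d: ¬p is T, □p is F. ✗
e: ¬p is T, □p is F. ✗
f: ¬p is T, □p is F. ✗
g: ¬p is T, □p is T. ✓
h: ¬p is F, □p is T. ✓

{a, b, g, h}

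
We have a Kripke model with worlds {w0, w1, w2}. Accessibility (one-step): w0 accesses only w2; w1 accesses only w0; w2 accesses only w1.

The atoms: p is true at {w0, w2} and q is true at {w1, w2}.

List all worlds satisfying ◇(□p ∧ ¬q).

{w1}

w0: successors {w2}; □p ∧ ¬q there: w2:F. ✗
w1: successors {w0}; □p ∧ ¬q there: w0:T. ✓
w2: successors {w1}; □p ∧ ¬q there: w1:F. ✗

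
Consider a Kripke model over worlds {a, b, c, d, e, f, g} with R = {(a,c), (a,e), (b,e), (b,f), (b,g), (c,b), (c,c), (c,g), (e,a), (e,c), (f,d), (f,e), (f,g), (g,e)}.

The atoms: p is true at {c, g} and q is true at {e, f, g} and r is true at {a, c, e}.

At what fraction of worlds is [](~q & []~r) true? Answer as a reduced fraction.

a: successors {c, e}; ~q & []~r there: c:F, e:F. ✗
b: successors {e, f, g}; ~q & []~r there: e:F, f:F, g:F. ✗
c: successors {b, c, g}; ~q & []~r there: b:F, c:F, g:F. ✗
d: no successors, so [](~q & []~r) holds vacuously. ✓
e: successors {a, c}; ~q & []~r there: a:F, c:F. ✗
f: successors {d, e, g}; ~q & []~r there: d:T, e:F, g:F. ✗
g: successors {e}; ~q & []~r there: e:F. ✗
That's 1 of 7 worlds, so 1/7.

1/7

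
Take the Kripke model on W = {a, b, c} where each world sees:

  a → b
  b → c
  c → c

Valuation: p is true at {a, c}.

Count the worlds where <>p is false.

a: successors {b}; p there: b:F. ✗
b: successors {c}; p there: c:T. ✓
c: successors {c}; p there: c:T. ✓
Satisfying worlds: {b, c}.
So <>p fails at the other 1 world.

1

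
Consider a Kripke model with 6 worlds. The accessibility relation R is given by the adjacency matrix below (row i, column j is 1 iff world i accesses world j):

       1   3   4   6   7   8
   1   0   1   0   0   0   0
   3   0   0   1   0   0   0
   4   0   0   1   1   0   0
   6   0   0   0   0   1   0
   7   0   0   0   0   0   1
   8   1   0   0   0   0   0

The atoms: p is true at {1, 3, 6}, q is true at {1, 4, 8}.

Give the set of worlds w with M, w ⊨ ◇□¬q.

{4, 8}

1: successors {3}; □¬q there: 3:F. ✗
3: successors {4}; □¬q there: 4:F. ✗
4: successors {4, 6}; □¬q there: 4:F, 6:T. ✓
6: successors {7}; □¬q there: 7:F. ✗
7: successors {8}; □¬q there: 8:F. ✗
8: successors {1}; □¬q there: 1:T. ✓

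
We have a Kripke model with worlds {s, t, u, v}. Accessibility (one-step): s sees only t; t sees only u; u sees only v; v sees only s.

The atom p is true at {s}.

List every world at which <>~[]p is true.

{s, t, v}

s: successors {t}; ~[]p there: t:T. ✓
t: successors {u}; ~[]p there: u:T. ✓
u: successors {v}; ~[]p there: v:F. ✗
v: successors {s}; ~[]p there: s:T. ✓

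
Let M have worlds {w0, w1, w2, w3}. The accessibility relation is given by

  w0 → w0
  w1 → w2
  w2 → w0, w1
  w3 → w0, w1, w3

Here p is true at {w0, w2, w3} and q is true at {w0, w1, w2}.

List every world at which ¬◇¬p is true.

{w0, w1}

w0: ◇¬p is F. ✓
w1: ◇¬p is F. ✓
w2: ◇¬p is T. ✗
w3: ◇¬p is T. ✗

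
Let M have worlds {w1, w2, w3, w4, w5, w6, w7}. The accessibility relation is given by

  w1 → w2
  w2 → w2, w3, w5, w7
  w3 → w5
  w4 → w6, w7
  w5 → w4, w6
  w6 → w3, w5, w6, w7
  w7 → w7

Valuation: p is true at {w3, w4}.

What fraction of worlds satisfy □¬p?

w1: successors {w2}; ¬p there: w2:T. ✓
w2: successors {w2, w3, w5, w7}; ¬p there: w2:T, w3:F, w5:T, w7:T. ✗
w3: successors {w5}; ¬p there: w5:T. ✓
w4: successors {w6, w7}; ¬p there: w6:T, w7:T. ✓
w5: successors {w4, w6}; ¬p there: w4:F, w6:T. ✗
w6: successors {w3, w5, w6, w7}; ¬p there: w3:F, w5:T, w6:T, w7:T. ✗
w7: successors {w7}; ¬p there: w7:T. ✓
That's 4 of 7 worlds, so 4/7.

4/7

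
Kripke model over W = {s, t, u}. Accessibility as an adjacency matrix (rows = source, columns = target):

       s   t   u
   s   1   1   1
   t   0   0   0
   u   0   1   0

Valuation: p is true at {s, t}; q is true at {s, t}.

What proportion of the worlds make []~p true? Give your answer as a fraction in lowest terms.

s: successors {s, t, u}; ~p there: s:F, t:F, u:T. ✗
t: no successors, so []~p holds vacuously. ✓
u: successors {t}; ~p there: t:F. ✗
That's 1 of 3 worlds, so 1/3.

1/3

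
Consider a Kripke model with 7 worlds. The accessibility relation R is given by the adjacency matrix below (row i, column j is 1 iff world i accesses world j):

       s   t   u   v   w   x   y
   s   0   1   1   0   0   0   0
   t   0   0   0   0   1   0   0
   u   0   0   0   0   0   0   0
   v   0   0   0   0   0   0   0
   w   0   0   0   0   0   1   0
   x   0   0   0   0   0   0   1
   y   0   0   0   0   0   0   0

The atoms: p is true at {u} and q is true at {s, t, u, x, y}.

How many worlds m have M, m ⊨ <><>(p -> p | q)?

s: successors {t, u}; <>(p -> p | q) there: t:T, u:F. ✓
t: successors {w}; <>(p -> p | q) there: w:T. ✓
u: no successors, so <><>(p -> p | q) fails. ✗
v: no successors, so <><>(p -> p | q) fails. ✗
w: successors {x}; <>(p -> p | q) there: x:T. ✓
x: successors {y}; <>(p -> p | q) there: y:F. ✗
y: no successors, so <><>(p -> p | q) fails. ✗
Satisfying worlds: {s, t, w}.

3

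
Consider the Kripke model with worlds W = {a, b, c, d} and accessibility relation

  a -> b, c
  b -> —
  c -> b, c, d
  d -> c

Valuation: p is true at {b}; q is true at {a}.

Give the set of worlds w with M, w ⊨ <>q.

∅

a: successors {b, c}; q there: b:F, c:F. ✗
b: no successors, so <>q fails. ✗
c: successors {b, c, d}; q there: b:F, c:F, d:F. ✗
d: successors {c}; q there: c:F. ✗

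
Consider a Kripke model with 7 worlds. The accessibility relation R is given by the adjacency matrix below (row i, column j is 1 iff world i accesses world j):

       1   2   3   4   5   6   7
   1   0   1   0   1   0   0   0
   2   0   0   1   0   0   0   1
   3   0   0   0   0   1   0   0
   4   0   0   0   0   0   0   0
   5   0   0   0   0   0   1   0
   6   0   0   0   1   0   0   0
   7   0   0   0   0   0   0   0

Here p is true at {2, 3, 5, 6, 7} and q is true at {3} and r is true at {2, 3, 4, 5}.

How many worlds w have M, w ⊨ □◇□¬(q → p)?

1: successors {2, 4}; ◇□¬(q → p) there: 2:T, 4:F. ✗
2: successors {3, 7}; ◇□¬(q → p) there: 3:F, 7:F. ✗
3: successors {5}; ◇□¬(q → p) there: 5:F. ✗
4: no successors, so □◇□¬(q → p) holds vacuously. ✓
5: successors {6}; ◇□¬(q → p) there: 6:T. ✓
6: successors {4}; ◇□¬(q → p) there: 4:F. ✗
7: no successors, so □◇□¬(q → p) holds vacuously. ✓
Satisfying worlds: {4, 5, 7}.

3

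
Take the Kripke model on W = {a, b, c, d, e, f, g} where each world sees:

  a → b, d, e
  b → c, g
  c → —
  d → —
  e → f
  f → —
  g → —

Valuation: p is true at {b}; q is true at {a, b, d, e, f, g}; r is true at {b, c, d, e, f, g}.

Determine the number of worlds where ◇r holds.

a: successors {b, d, e}; r there: b:T, d:T, e:T. ✓
b: successors {c, g}; r there: c:T, g:T. ✓
c: no successors, so ◇r fails. ✗
d: no successors, so ◇r fails. ✗
e: successors {f}; r there: f:T. ✓
f: no successors, so ◇r fails. ✗
g: no successors, so ◇r fails. ✗
Satisfying worlds: {a, b, e}.

3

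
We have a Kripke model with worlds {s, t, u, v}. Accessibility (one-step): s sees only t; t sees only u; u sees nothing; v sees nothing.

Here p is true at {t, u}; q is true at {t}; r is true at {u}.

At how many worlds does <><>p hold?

1

s: successors {t}; <>p there: t:T. ✓
t: successors {u}; <>p there: u:F. ✗
u: no successors, so <><>p fails. ✗
v: no successors, so <><>p fails. ✗
Satisfying worlds: {s}.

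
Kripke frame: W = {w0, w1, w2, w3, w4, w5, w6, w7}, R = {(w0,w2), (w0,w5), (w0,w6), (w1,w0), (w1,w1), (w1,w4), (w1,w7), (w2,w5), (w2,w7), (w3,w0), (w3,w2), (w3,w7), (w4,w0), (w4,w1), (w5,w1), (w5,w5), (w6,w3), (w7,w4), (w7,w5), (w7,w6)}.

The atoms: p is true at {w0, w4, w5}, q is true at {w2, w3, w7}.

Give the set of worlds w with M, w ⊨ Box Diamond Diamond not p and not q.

{w0, w1, w4, w5, w6}

w0: Box Diamond Diamond not p is T, not q is T. ✓
w1: Box Diamond Diamond not p is T, not q is T. ✓
w2: Box Diamond Diamond not p is T, not q is F. ✗
w3: Box Diamond Diamond not p is T, not q is F. ✗
w4: Box Diamond Diamond not p is T, not q is T. ✓
w5: Box Diamond Diamond not p is T, not q is T. ✓
w6: Box Diamond Diamond not p is T, not q is T. ✓
w7: Box Diamond Diamond not p is T, not q is F. ✗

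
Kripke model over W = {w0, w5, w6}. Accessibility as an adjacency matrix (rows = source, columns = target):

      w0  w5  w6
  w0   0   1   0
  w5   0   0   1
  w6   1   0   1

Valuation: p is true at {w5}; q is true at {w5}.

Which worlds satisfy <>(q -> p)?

{w0, w5, w6}

w0: successors {w5}; q -> p there: w5:T. ✓
w5: successors {w6}; q -> p there: w6:T. ✓
w6: successors {w0, w6}; q -> p there: w0:T, w6:T. ✓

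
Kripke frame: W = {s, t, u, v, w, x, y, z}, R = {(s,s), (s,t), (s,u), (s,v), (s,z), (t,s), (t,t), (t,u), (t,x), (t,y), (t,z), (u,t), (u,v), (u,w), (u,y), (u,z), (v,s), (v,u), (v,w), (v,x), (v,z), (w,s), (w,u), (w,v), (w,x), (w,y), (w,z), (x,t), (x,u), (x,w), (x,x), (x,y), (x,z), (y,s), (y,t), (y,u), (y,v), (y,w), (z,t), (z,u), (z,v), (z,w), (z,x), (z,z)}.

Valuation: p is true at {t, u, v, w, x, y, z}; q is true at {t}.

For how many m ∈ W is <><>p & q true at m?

s: <><>p is T, q is F. ✗
t: <><>p is T, q is T. ✓
u: <><>p is T, q is F. ✗
v: <><>p is T, q is F. ✗
w: <><>p is T, q is F. ✗
x: <><>p is T, q is F. ✗
y: <><>p is T, q is F. ✗
z: <><>p is T, q is F. ✗
Satisfying worlds: {t}.

1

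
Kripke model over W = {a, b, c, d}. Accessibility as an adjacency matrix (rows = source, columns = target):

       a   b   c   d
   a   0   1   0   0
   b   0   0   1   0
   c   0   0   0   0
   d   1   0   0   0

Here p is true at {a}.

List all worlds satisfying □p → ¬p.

a: □p is F, ¬p is F. ✓
b: □p is F, ¬p is T. ✓
c: □p is T, ¬p is T. ✓
d: □p is T, ¬p is T. ✓

{a, b, c, d}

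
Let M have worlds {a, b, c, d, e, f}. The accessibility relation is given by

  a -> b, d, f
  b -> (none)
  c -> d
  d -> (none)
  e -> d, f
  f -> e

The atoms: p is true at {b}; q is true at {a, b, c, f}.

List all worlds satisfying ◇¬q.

a: successors {b, d, f}; ¬q there: b:F, d:T, f:F. ✓
b: no successors, so ◇¬q fails. ✗
c: successors {d}; ¬q there: d:T. ✓
d: no successors, so ◇¬q fails. ✗
e: successors {d, f}; ¬q there: d:T, f:F. ✓
f: successors {e}; ¬q there: e:T. ✓

{a, c, e, f}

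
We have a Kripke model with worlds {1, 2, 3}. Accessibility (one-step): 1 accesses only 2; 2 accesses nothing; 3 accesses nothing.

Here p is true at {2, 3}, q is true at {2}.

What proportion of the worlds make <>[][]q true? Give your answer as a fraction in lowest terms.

1/3

1: successors {2}; [][]q there: 2:T. ✓
2: no successors, so <>[][]q fails. ✗
3: no successors, so <>[][]q fails. ✗
That's 1 of 3 worlds, so 1/3.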